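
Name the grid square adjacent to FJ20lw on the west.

FJ20kw

Longitude subsquare l = 11; −1 → 10 = k.
The latitude characters are unchanged.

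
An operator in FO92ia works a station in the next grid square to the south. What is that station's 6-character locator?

FO91ix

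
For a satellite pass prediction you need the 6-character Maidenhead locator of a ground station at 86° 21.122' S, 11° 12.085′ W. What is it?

IA43jp

Shift to the Maidenhead origin (180°W, 90°S): lon 168.7986, lat 3.6480.
Field: lon ⌊168.7986/20⌋ = 8 → I; lat ⌊3.6480/10⌋ = 0 → A.
Square: lon ⌊8.7986/2⌋ = 4; lat ⌊3.6480/1⌋ = 3.
Subsquare: lon ⌊0.7986/0.0833333⌋ = 9 → j; lat ⌊0.6480/0.0416667⌋ = 15 → p.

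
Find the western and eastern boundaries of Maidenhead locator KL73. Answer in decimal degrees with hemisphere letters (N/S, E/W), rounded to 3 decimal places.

Field K=10, L=11: +10·20° lon, +11·10° lat → SW at lon 20°, lat 20°.
Square 7, 3: +7·2° lon, +3·1° lat → SW at lon 34°, lat 23°.
Cell spans 2° lon × 1° lat.
west 34.000° E, east 36.000° E.

34.000° E, 36.000° E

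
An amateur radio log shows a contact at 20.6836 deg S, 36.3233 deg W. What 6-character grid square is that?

HG19uh

Shift to the Maidenhead origin (180°W, 90°S): lon 143.6767, lat 69.3164.
Field: lon ⌊143.6767/20⌋ = 7 → H; lat ⌊69.3164/10⌋ = 6 → G.
Square: lon ⌊3.6767/2⌋ = 1; lat ⌊9.3164/1⌋ = 9.
Subsquare: lon ⌊1.6767/0.0833333⌋ = 20 → u; lat ⌊0.3164/0.0416667⌋ = 7 → h.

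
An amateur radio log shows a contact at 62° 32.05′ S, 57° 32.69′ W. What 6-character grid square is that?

GC17fl

Add 180° to longitude and 90° to latitude: 122.4552, 27.4658.
Field: lon ⌊122.4552/20⌋ = 6 → G; lat ⌊27.4658/10⌋ = 2 → C.
Square: lon ⌊2.4552/2⌋ = 1; lat ⌊7.4658/1⌋ = 7.
Subsquare: lon ⌊0.4552/0.0833333⌋ = 5 → f; lat ⌊0.4658/0.0416667⌋ = 11 → l.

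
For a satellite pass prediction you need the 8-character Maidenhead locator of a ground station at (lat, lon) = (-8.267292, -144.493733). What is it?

BI71sr05

Add 180° to longitude and 90° to latitude: 35.50627, 81.73271.
Field (20°×10°, letters A–R): 35.50627/20 → 1 → B, 81.73271/10 → 8 → I; chars BI.
Square (2°×1°, digits 0–9): 15.50627/2 → 7, 1.73271/1 → 1; chars 71.
Subsquare (5′×2.5′, letters a–x): 1.50627/0.0833333 → 18 → s, 0.73271/0.0416667 → 17 → r; chars sr.
Extended square (30″×15″, digits 0–9): 0.00627/0.00833333 → 0, 0.02437/0.00416667 → 5; chars 05.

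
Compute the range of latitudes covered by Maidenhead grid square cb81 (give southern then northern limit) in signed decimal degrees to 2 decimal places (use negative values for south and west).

-79.00, -78.00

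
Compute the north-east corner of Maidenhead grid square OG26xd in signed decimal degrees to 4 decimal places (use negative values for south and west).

-23.8333, 106.0000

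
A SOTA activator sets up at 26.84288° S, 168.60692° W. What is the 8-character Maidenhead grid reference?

Offset from 180°W / 90°S: lon 11.39308°, lat 63.15712°.
Field (20°×10°, letters A–R): 11.39308/20 → 0 → A, 63.15712/10 → 6 → G; chars AG.
Square (2°×1°, digits 0–9): 11.39308/2 → 5, 3.15712/1 → 3; chars 53.
Subsquare (5′×2.5′, letters a–x): 1.39308/0.0833333 → 16 → q, 0.15712/0.0416667 → 3 → d; chars qd.
Extended square (30″×15″, digits 0–9): 0.05975/0.00833333 → 7, 0.03212/0.00416667 → 7; chars 77.

AG53qd77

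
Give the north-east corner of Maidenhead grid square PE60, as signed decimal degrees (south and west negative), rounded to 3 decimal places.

Field P=15, E=4: +15·20° lon, +4·10° lat → SW at lon 120°, lat -50°.
Square 6, 0: +6·2° lon, +0·1° lat → SW at lon 132°, lat -50°.
Cell spans 2° lon × 1° lat. NE corner is SW corner plus one full cell.
latitude -49.000, longitude 134.000.

-49.000, 134.000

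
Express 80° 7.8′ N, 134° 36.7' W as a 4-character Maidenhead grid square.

Offset from 180°W / 90°S: lon 45.39°, lat 170.13°.
Field: 45.39/20 → 2 → C, 170.13/10 → 17 → R; chars CR.
Square: 5.39/2 → 2, 0.13/1 → 0; chars 20.

CR20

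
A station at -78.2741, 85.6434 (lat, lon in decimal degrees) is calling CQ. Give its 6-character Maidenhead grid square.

NB21tr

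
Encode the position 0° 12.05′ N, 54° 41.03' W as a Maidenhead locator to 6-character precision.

Add 180° to longitude and 90° to latitude: 125.3162, 90.2008.
Field: lon ⌊125.3162/20⌋ = 6 → G; lat ⌊90.2008/10⌋ = 9 → J.
Square: lon ⌊5.3162/2⌋ = 2; lat ⌊0.2008/1⌋ = 0.
Subsquare: lon ⌊1.3162/0.0833333⌋ = 15 → p; lat ⌊0.2008/0.0416667⌋ = 4 → e.

GJ20pe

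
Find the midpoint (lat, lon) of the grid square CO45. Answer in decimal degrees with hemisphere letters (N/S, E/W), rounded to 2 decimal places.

Field C=2, O=14: +2·20° lon, +14·10° lat → SW at lon -140°, lat 50°.
Square 4, 5: +4·2° lon, +5·1° lat → SW at lon -132°, lat 55°.
Cell spans 2° lon × 1° lat. Centre is SW corner plus half of each.
latitude 55.50° N, longitude 131.00° W.

55.50° N, 131.00° W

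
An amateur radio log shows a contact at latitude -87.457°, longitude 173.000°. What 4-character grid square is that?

Offset from 180°W / 90°S: lon 353.00°, lat 2.54°.
Field: lon ⌊353.00/20⌋ = 17 → R; lat ⌊2.54/10⌋ = 0 → A.
Square: lon ⌊13.00/2⌋ = 6; lat ⌊2.54/1⌋ = 2.

RA62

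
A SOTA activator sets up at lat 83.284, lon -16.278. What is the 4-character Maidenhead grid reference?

IR13

Add 180° to longitude and 90° to latitude: 163.72, 173.28.
Field: 163.72/20 → 8 → I, 173.28/10 → 17 → R; chars IR.
Square: 3.72/2 → 1, 3.28/1 → 3; chars 13.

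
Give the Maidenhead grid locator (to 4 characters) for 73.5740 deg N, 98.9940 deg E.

Offset from 180°W / 90°S: lon 278.99°, lat 163.57°.
Field: lon ⌊278.99/20⌋ = 13 → N; lat ⌊163.57/10⌋ = 16 → Q.
Square: lon ⌊18.99/2⌋ = 9; lat ⌊3.57/1⌋ = 3.

NQ93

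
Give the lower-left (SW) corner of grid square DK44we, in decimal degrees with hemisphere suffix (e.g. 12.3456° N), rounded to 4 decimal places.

14.1667° N, 110.1667° W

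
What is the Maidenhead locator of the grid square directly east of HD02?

HD12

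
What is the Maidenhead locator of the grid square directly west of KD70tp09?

KD70sp99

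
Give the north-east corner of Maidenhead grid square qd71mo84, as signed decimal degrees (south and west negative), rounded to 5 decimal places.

Field Q=16, D=3: +16·20° lon, +3·10° lat → SW at lon 140°, lat -60°.
Square 7, 1: +7·2° lon, +1·1° lat → SW at lon 154°, lat -59°.
Subsquare m=12, o=14: +12·0.0833333° lon, +14·0.0416667° lat → SW at lon 155°, lat -58.4167°.
Extended square 8, 4: +8·0.00833333° lon, +4·0.00416667° lat → SW at lon 155.067°, lat -58.4°.
Cell spans 0.00833333° lon × 0.00416667° lat. NE corner is SW corner plus one full cell.
latitude -58.39583, longitude 155.07500.

-58.39583, 155.07500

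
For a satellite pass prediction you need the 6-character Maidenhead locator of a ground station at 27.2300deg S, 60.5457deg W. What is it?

FG92rs

Shift to the Maidenhead origin (180°W, 90°S): lon 119.4543, lat 62.7700.
Field: lon ⌊119.4543/20⌋ = 5 → F; lat ⌊62.7700/10⌋ = 6 → G.
Square: lon ⌊19.4543/2⌋ = 9; lat ⌊2.7700/1⌋ = 2.
Subsquare: lon ⌊1.4543/0.0833333⌋ = 17 → r; lat ⌊0.7700/0.0416667⌋ = 18 → s.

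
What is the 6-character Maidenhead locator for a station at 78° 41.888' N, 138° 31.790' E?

PQ98gq

Shift to the Maidenhead origin (180°W, 90°S): lon 318.5298, lat 168.6981.
Field: lon ⌊318.5298/20⌋ = 15 → P; lat ⌊168.6981/10⌋ = 16 → Q.
Square: lon ⌊18.5298/2⌋ = 9; lat ⌊8.6981/1⌋ = 8.
Subsquare: lon ⌊0.5298/0.0833333⌋ = 6 → g; lat ⌊0.6981/0.0416667⌋ = 16 → q.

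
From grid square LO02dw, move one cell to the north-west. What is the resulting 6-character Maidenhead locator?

LO02cx

Longitude subsquare d = 3; −1 → 2 = c.
Latitude subsquare w = 22; +1 → 23 = x.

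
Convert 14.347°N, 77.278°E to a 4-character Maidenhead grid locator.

MK84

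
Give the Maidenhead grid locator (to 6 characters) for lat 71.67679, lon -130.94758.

CQ41mq

Add 180° to longitude and 90° to latitude: 49.0524, 161.6768.
Field: lon ⌊49.0524/20⌋ = 2 → C; lat ⌊161.6768/10⌋ = 16 → Q.
Square: lon ⌊9.0524/2⌋ = 4; lat ⌊1.6768/1⌋ = 1.
Subsquare: lon ⌊1.0524/0.0833333⌋ = 12 → m; lat ⌊0.6768/0.0416667⌋ = 16 → q.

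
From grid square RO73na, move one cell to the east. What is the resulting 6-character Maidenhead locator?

RO73oa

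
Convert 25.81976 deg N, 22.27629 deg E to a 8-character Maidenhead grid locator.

KL15dt36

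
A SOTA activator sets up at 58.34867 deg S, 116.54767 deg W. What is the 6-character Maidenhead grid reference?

Shift to the Maidenhead origin (180°W, 90°S): lon 63.4523, lat 31.6513.
Field: lon ⌊63.4523/20⌋ = 3 → D; lat ⌊31.6513/10⌋ = 3 → D.
Square: lon ⌊3.4523/2⌋ = 1; lat ⌊1.6513/1⌋ = 1.
Subsquare: lon ⌊1.4523/0.0833333⌋ = 17 → r; lat ⌊0.6513/0.0416667⌋ = 15 → p.

DD11rp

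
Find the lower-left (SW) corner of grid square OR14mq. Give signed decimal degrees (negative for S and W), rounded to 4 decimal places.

84.6667, 103.0000

Field O=14, R=17: +14·20° lon, +17·10° lat → SW at lon 100°, lat 80°.
Square 1, 4: +1·2° lon, +4·1° lat → SW at lon 102°, lat 84°.
Subsquare m=12, q=16: +12·0.0833333° lon, +16·0.0416667° lat → SW at lon 103°, lat 84.6667°.
latitude 84.6667, longitude 103.0000.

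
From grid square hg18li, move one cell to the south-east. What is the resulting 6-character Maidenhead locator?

HG18mh

Longitude subsquare l = 11; +1 → 12 = m.
Latitude subsquare i = 8; −1 → 7 = h.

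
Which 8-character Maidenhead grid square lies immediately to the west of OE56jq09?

Longitude extended square 0; −1 → -1, wraps to 9, carry into subsquare.
Longitude subsquare j = 9; −1 → 8 = i.
The latitude characters are unchanged.

OE56iq99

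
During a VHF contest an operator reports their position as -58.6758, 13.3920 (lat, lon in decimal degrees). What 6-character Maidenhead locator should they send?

JD61qh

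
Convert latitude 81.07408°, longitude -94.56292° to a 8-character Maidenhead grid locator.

Add 180° to longitude and 90° to latitude: 85.43708, 171.07408.
Field (20°×10°, letters A–R): lon ⌊85.43708/20⌋ = 4 → E; lat ⌊171.07408/10⌋ = 17 → R.
Square (2°×1°, digits 0–9): lon ⌊5.43708/2⌋ = 2; lat ⌊1.07408/1⌋ = 1.
Subsquare (5′×2.5′, letters a–x): lon ⌊1.43708/0.0833333⌋ = 17 → r; lat ⌊0.07408/0.0416667⌋ = 1 → b.
Extended square (30″×15″, digits 0–9): lon ⌊0.02041/0.00833333⌋ = 2; lat ⌊0.03241/0.00416667⌋ = 7.

ER21rb27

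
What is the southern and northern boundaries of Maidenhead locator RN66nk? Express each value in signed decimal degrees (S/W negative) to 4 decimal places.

Field R=17, N=13: +17·20° lon, +13·10° lat → SW at lon 160°, lat 40°.
Square 6, 6: +6·2° lon, +6·1° lat → SW at lon 172°, lat 46°.
Subsquare n=13, k=10: +13·0.0833333° lon, +10·0.0416667° lat → SW at lon 173.083°, lat 46.4167°.
Cell spans 0.0833333° lon × 0.0416667° lat.
south 46.4167, north 46.4583.

46.4167, 46.4583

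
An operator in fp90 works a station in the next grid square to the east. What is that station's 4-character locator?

GP00

Longitude square 9; +1 → 10, wraps to 0, carry into field.
Longitude field F = 5; +1 → 6 = G.
The latitude characters are unchanged.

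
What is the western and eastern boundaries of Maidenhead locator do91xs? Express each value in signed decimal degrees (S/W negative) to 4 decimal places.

-100.0833, -100.0000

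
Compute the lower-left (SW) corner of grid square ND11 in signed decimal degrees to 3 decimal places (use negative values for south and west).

Field N=13, D=3: +13·20° lon, +3·10° lat → SW at lon 80°, lat -60°.
Square 1, 1: +1·2° lon, +1·1° lat → SW at lon 82°, lat -59°.
latitude -59.000, longitude 82.000.

-59.000, 82.000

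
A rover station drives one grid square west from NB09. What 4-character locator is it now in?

MB99

Longitude square 0; −1 → -1, wraps to 9, carry into field.
Longitude field N = 13; −1 → 12 = M.
The latitude characters are unchanged.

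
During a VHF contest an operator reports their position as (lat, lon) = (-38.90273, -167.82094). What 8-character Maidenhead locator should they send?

Shift to the Maidenhead origin (180°W, 90°S): lon 12.17906, lat 51.09727.
Field: 12.17906/20 → 0 → A, 51.09727/10 → 5 → F; chars AF.
Square: 12.17906/2 → 6, 1.09727/1 → 1; chars 61.
Subsquare: 0.17906/0.0833333 → 2 → c, 0.09727/0.0416667 → 2 → c; chars cc.
Extended square: 0.01239/0.00833333 → 1, 0.01394/0.00416667 → 3; chars 13.

AF61cc13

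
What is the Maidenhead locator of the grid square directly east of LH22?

Longitude square 2; +1 → 3.
The latitude characters are unchanged.

LH32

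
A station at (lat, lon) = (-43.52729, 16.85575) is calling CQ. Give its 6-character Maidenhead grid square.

Add 180° to longitude and 90° to latitude: 196.8558, 46.4727.
Field: 196.8558/20 → 9 → J, 46.4727/10 → 4 → E; chars JE.
Square: 16.8558/2 → 8, 6.4727/1 → 6; chars 86.
Subsquare: 0.8558/0.0833333 → 10 → k, 0.4727/0.0416667 → 11 → l; chars kl.

JE86kl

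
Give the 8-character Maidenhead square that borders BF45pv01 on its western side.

BF45ov91

Longitude extended square 0; −1 → -1, wraps to 9, carry into subsquare.
Longitude subsquare p = 15; −1 → 14 = o.
The latitude characters are unchanged.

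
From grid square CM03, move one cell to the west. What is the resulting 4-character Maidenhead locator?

BM93

Longitude square 0; −1 → -1, wraps to 9, carry into field.
Longitude field C = 2; −1 → 1 = B.
The latitude characters are unchanged.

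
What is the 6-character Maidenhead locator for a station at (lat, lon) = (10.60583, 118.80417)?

OK90jo

Offset from 180°W / 90°S: lon 298.8042°, lat 100.6058°.
Field: 298.8042/20 → 14 → O, 100.6058/10 → 10 → K; chars OK.
Square: 18.8042/2 → 9, 0.6058/1 → 0; chars 90.
Subsquare: 0.8042/0.0833333 → 9 → j, 0.6058/0.0416667 → 14 → o; chars jo.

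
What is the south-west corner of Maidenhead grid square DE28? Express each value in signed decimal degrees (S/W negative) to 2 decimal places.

-42.00, -116.00

Field D=3, E=4: +3·20° lon, +4·10° lat → SW at lon -120°, lat -50°.
Square 2, 8: +2·2° lon, +8·1° lat → SW at lon -116°, lat -42°.
latitude -42.00, longitude -116.00.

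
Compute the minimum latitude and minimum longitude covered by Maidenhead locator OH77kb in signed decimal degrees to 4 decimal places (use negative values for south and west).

-12.9583, 114.8333

Field O=14, H=7: +14·20° lon, +7·10° lat → SW at lon 100°, lat -20°.
Square 7, 7: +7·2° lon, +7·1° lat → SW at lon 114°, lat -13°.
Subsquare k=10, b=1: +10·0.0833333° lon, +1·0.0416667° lat → SW at lon 114.833°, lat -12.9583°.
latitude -12.9583, longitude 114.8333.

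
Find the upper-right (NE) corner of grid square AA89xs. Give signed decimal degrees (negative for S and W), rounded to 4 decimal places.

Field A=0, A=0: +0·20° lon, +0·10° lat → SW at lon -180°, lat -90°.
Square 8, 9: +8·2° lon, +9·1° lat → SW at lon -164°, lat -81°.
Subsquare x=23, s=18: +23·0.0833333° lon, +18·0.0416667° lat → SW at lon -162.083°, lat -80.25°.
Cell spans 0.0833333° lon × 0.0416667° lat. NE corner is SW corner plus one full cell.
latitude -80.2083, longitude -162.0000.

-80.2083, -162.0000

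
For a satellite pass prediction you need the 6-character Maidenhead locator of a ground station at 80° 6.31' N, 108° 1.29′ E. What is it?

OR40ac

Shift to the Maidenhead origin (180°W, 90°S): lon 288.0215, lat 170.1052.
Field: lon ⌊288.0215/20⌋ = 14 → O; lat ⌊170.1052/10⌋ = 17 → R.
Square: lon ⌊8.0215/2⌋ = 4; lat ⌊0.1052/1⌋ = 0.
Subsquare: lon ⌊0.0215/0.0833333⌋ = 0 → a; lat ⌊0.1052/0.0416667⌋ = 2 → c.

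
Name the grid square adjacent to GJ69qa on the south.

GJ68qx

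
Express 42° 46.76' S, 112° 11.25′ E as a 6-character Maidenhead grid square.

Add 180° to longitude and 90° to latitude: 292.1875, 47.2207.
Field: 292.1875/20 → 14 → O, 47.2207/10 → 4 → E; chars OE.
Square: 12.1875/2 → 6, 7.2207/1 → 7; chars 67.
Subsquare: 0.1875/0.0833333 → 2 → c, 0.2207/0.0416667 → 5 → f; chars cf.

OE67cf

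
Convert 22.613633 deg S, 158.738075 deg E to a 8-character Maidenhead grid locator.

Offset from 180°W / 90°S: lon 338.73807°, lat 67.38637°.
Field: 338.73807/20 → 16 → Q, 67.38637/10 → 6 → G; chars QG.
Square: 18.73807/2 → 9, 7.38637/1 → 7; chars 97.
Subsquare: 0.73807/0.0833333 → 8 → i, 0.38637/0.0416667 → 9 → j; chars ij.
Extended square: 0.07141/0.00833333 → 8, 0.01137/0.00416667 → 2; chars 82.

QG97ij82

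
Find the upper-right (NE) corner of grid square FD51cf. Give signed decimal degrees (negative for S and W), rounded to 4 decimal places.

-58.7500, -69.7500

Field F=5, D=3: +5·20° lon, +3·10° lat → SW at lon -80°, lat -60°.
Square 5, 1: +5·2° lon, +1·1° lat → SW at lon -70°, lat -59°.
Subsquare c=2, f=5: +2·0.0833333° lon, +5·0.0416667° lat → SW at lon -69.8333°, lat -58.7917°.
Cell spans 0.0833333° lon × 0.0416667° lat. NE corner is SW corner plus one full cell.
latitude -58.7500, longitude -69.7500.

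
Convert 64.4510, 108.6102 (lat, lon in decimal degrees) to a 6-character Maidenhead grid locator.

OP44hk

Add 180° to longitude and 90° to latitude: 288.6102, 154.4510.
Field: lon ⌊288.6102/20⌋ = 14 → O; lat ⌊154.4510/10⌋ = 15 → P.
Square: lon ⌊8.6102/2⌋ = 4; lat ⌊4.4510/1⌋ = 4.
Subsquare: lon ⌊0.6102/0.0833333⌋ = 7 → h; lat ⌊0.4510/0.0416667⌋ = 10 → k.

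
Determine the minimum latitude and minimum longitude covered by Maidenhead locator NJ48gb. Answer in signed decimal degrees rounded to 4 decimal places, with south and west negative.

8.0417, 88.5000

Field N=13, J=9: +13·20° lon, +9·10° lat → SW at lon 80°, lat 0°.
Square 4, 8: +4·2° lon, +8·1° lat → SW at lon 88°, lat 8°.
Subsquare g=6, b=1: +6·0.0833333° lon, +1·0.0416667° lat → SW at lon 88.5°, lat 8.04167°.
latitude 8.0417, longitude 88.5000.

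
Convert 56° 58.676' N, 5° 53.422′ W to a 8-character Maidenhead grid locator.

Add 180° to longitude and 90° to latitude: 174.10963, 146.97793.
Field (20°×10°, letters A–R): lon ⌊174.10963/20⌋ = 8 → I; lat ⌊146.97793/10⌋ = 14 → O.
Square (2°×1°, digits 0–9): lon ⌊14.10963/2⌋ = 7; lat ⌊6.97793/1⌋ = 6.
Subsquare (5′×2.5′, letters a–x): lon ⌊0.10963/0.0833333⌋ = 1 → b; lat ⌊0.97793/0.0416667⌋ = 23 → x.
Extended square (30″×15″, digits 0–9): lon ⌊0.02630/0.00833333⌋ = 3; lat ⌊0.01960/0.00416667⌋ = 4.

IO76bx34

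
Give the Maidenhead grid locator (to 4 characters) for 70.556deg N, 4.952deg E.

Add 180° to longitude and 90° to latitude: 184.95, 160.56.
Field: 184.95/20 → 9 → J, 160.56/10 → 16 → Q; chars JQ.
Square: 4.95/2 → 2, 0.56/1 → 0; chars 20.

JQ20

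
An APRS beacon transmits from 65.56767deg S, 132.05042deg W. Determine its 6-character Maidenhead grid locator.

Shift to the Maidenhead origin (180°W, 90°S): lon 47.9496, lat 24.4323.
Field: lon ⌊47.9496/20⌋ = 2 → C; lat ⌊24.4323/10⌋ = 2 → C.
Square: lon ⌊7.9496/2⌋ = 3; lat ⌊4.4323/1⌋ = 4.
Subsquare: lon ⌊1.9496/0.0833333⌋ = 23 → x; lat ⌊0.4323/0.0416667⌋ = 10 → k.

CC34xk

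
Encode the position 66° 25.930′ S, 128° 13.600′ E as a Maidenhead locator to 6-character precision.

PC43cn

Offset from 180°W / 90°S: lon 308.2267°, lat 23.5678°.
Field: lon ⌊308.2267/20⌋ = 15 → P; lat ⌊23.5678/10⌋ = 2 → C.
Square: lon ⌊8.2267/2⌋ = 4; lat ⌊3.5678/1⌋ = 3.
Subsquare: lon ⌊0.2267/0.0833333⌋ = 2 → c; lat ⌊0.5678/0.0416667⌋ = 13 → n.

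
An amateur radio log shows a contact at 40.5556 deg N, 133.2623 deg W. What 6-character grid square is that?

Offset from 180°W / 90°S: lon 46.7377°, lat 130.5556°.
Field: 46.7377/20 → 2 → C, 130.5556/10 → 13 → N; chars CN.
Square: 6.7377/2 → 3, 0.5556/1 → 0; chars 30.
Subsquare: 0.7377/0.0833333 → 8 → i, 0.5556/0.0416667 → 13 → n; chars in.

CN30in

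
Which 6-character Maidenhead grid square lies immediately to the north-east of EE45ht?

EE45iu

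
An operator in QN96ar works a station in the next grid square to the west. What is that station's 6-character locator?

Longitude subsquare a = 0; −1 → -1, wraps to 23 = x, carry into square.
Longitude square 9; −1 → 8.
The latitude characters are unchanged.

QN86xr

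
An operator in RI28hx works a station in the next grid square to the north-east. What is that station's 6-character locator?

RI29ia

Longitude subsquare h = 7; +1 → 8 = i.
Latitude subsquare x = 23; +1 → 24, wraps to 0 = a, carry into square.
Latitude square 8; +1 → 9.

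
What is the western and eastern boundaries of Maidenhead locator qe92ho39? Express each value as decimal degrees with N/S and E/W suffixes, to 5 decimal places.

Field Q=16, E=4: +16·20° lon, +4·10° lat → SW at lon 140°, lat -50°.
Square 9, 2: +9·2° lon, +2·1° lat → SW at lon 158°, lat -48°.
Subsquare h=7, o=14: +7·0.0833333° lon, +14·0.0416667° lat → SW at lon 158.583°, lat -47.4167°.
Extended square 3, 9: +3·0.00833333° lon, +9·0.00416667° lat → SW at lon 158.608°, lat -47.3792°.
Cell spans 0.00833333° lon × 0.00416667° lat.
west 158.60833° E, east 158.61667° E.

158.60833° E, 158.61667° E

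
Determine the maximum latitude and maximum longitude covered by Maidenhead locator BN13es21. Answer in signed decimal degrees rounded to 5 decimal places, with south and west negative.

43.75833, -157.64167

Field B=1, N=13: +1·20° lon, +13·10° lat → SW at lon -160°, lat 40°.
Square 1, 3: +1·2° lon, +3·1° lat → SW at lon -158°, lat 43°.
Subsquare e=4, s=18: +4·0.0833333° lon, +18·0.0416667° lat → SW at lon -157.667°, lat 43.75°.
Extended square 2, 1: +2·0.00833333° lon, +1·0.00416667° lat → SW at lon -157.65°, lat 43.7542°.
Cell spans 0.00833333° lon × 0.00416667° lat. NE corner is SW corner plus one full cell.
latitude 43.75833, longitude -157.64167.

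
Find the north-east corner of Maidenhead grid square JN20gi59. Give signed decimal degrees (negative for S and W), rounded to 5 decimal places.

40.37500, 4.55000

Field J=9, N=13: +9·20° lon, +13·10° lat → SW at lon 0°, lat 40°.
Square 2, 0: +2·2° lon, +0·1° lat → SW at lon 4°, lat 40°.
Subsquare g=6, i=8: +6·0.0833333° lon, +8·0.0416667° lat → SW at lon 4.5°, lat 40.3333°.
Extended square 5, 9: +5·0.00833333° lon, +9·0.00416667° lat → SW at lon 4.54167°, lat 40.3708°.
Cell spans 0.00833333° lon × 0.00416667° lat. NE corner is SW corner plus one full cell.
latitude 40.37500, longitude 4.55000.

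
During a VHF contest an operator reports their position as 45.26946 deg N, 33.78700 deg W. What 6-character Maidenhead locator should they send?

Shift to the Maidenhead origin (180°W, 90°S): lon 146.2130, lat 135.2695.
Field (20°×10°, letters A–R): 146.2130/20 → 7 → H, 135.2695/10 → 13 → N; chars HN.
Square (2°×1°, digits 0–9): 6.2130/2 → 3, 5.2695/1 → 5; chars 35.
Subsquare (5′×2.5′, letters a–x): 0.2130/0.0833333 → 2 → c, 0.2695/0.0416667 → 6 → g; chars cg.

HN35cg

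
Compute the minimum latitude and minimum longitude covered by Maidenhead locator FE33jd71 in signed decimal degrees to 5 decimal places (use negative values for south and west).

Field F=5, E=4: +5·20° lon, +4·10° lat → SW at lon -80°, lat -50°.
Square 3, 3: +3·2° lon, +3·1° lat → SW at lon -74°, lat -47°.
Subsquare j=9, d=3: +9·0.0833333° lon, +3·0.0416667° lat → SW at lon -73.25°, lat -46.875°.
Extended square 7, 1: +7·0.00833333° lon, +1·0.00416667° lat → SW at lon -73.1917°, lat -46.8708°.
latitude -46.87083, longitude -73.19167.

-46.87083, -73.19167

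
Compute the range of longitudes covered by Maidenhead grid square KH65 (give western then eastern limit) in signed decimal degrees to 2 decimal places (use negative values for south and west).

32.00, 34.00

Field K=10, H=7: +10·20° lon, +7·10° lat → SW at lon 20°, lat -20°.
Square 6, 5: +6·2° lon, +5·1° lat → SW at lon 32°, lat -15°.
Cell spans 2° lon × 1° lat.
west 32.00, east 34.00.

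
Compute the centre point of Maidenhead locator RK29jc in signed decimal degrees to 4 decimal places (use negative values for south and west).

19.1042, 164.7917

Field R=17, K=10: +17·20° lon, +10·10° lat → SW at lon 160°, lat 10°.
Square 2, 9: +2·2° lon, +9·1° lat → SW at lon 164°, lat 19°.
Subsquare j=9, c=2: +9·0.0833333° lon, +2·0.0416667° lat → SW at lon 164.75°, lat 19.0833°.
Cell spans 0.0833333° lon × 0.0416667° lat. Centre is SW corner plus half of each.
latitude 19.1042, longitude 164.7917.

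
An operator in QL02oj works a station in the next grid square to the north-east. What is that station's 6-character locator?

QL02pk

Longitude subsquare o = 14; +1 → 15 = p.
Latitude subsquare j = 9; +1 → 10 = k.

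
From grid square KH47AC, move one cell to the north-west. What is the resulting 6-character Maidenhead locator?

KH37xd

Longitude subsquare a = 0; −1 → -1, wraps to 23 = x, carry into square.
Longitude square 4; −1 → 3.
Latitude subsquare c = 2; +1 → 3 = d.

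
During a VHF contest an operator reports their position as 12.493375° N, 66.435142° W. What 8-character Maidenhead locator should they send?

FK62sl78

Shift to the Maidenhead origin (180°W, 90°S): lon 113.56486, lat 102.49338.
Field (20°×10°, letters A–R): 113.56486/20 → 5 → F, 102.49338/10 → 10 → K; chars FK.
Square (2°×1°, digits 0–9): 13.56486/2 → 6, 2.49338/1 → 2; chars 62.
Subsquare (5′×2.5′, letters a–x): 1.56486/0.0833333 → 18 → s, 0.49338/0.0416667 → 11 → l; chars sl.
Extended square (30″×15″, digits 0–9): 0.06486/0.00833333 → 7, 0.03504/0.00416667 → 8; chars 78.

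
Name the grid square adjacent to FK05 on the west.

EK95

Longitude square 0; −1 → -1, wraps to 9, carry into field.
Longitude field F = 5; −1 → 4 = E.
The latitude characters are unchanged.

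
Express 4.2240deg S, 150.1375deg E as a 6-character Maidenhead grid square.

Offset from 180°W / 90°S: lon 330.1375°, lat 85.7760°.
Field: lon ⌊330.1375/20⌋ = 16 → Q; lat ⌊85.7760/10⌋ = 8 → I.
Square: lon ⌊10.1375/2⌋ = 5; lat ⌊5.7760/1⌋ = 5.
Subsquare: lon ⌊0.1375/0.0833333⌋ = 1 → b; lat ⌊0.7760/0.0416667⌋ = 18 → s.

QI55bs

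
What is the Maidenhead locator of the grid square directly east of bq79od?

BQ79pd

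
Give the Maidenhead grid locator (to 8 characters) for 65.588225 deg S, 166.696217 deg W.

Add 180° to longitude and 90° to latitude: 13.30378, 24.41178.
Field (20°×10°, letters A–R): lon ⌊13.30378/20⌋ = 0 → A; lat ⌊24.41178/10⌋ = 2 → C.
Square (2°×1°, digits 0–9): lon ⌊13.30378/2⌋ = 6; lat ⌊4.41178/1⌋ = 4.
Subsquare (5′×2.5′, letters a–x): lon ⌊1.30378/0.0833333⌋ = 15 → p; lat ⌊0.41178/0.0416667⌋ = 9 → j.
Extended square (30″×15″, digits 0–9): lon ⌊0.05378/0.00833333⌋ = 6; lat ⌊0.03678/0.00416667⌋ = 8.

AC64pj68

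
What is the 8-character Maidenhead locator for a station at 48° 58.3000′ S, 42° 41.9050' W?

GE81pa66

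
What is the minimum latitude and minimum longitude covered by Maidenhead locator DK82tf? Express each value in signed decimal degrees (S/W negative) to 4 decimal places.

12.2083, -102.4167

Field D=3, K=10: +3·20° lon, +10·10° lat → SW at lon -120°, lat 10°.
Square 8, 2: +8·2° lon, +2·1° lat → SW at lon -104°, lat 12°.
Subsquare t=19, f=5: +19·0.0833333° lon, +5·0.0416667° lat → SW at lon -102.417°, lat 12.2083°.
latitude 12.2083, longitude -102.4167.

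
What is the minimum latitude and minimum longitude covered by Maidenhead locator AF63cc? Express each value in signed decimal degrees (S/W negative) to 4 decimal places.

Field A=0, F=5: +0·20° lon, +5·10° lat → SW at lon -180°, lat -40°.
Square 6, 3: +6·2° lon, +3·1° lat → SW at lon -168°, lat -37°.
Subsquare c=2, c=2: +2·0.0833333° lon, +2·0.0416667° lat → SW at lon -167.833°, lat -36.9167°.
latitude -36.9167, longitude -167.8333.

-36.9167, -167.8333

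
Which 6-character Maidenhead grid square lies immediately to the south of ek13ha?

EK12hx

Latitude subsquare a = 0; −1 → -1, wraps to 23 = x, carry into square.
Latitude square 3; −1 → 2.
The longitude characters are unchanged.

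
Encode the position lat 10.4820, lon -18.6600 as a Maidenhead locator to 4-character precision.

Add 180° to longitude and 90° to latitude: 161.34, 100.48.
Field: lon ⌊161.34/20⌋ = 8 → I; lat ⌊100.48/10⌋ = 10 → K.
Square: lon ⌊1.34/2⌋ = 0; lat ⌊0.48/1⌋ = 0.

IK00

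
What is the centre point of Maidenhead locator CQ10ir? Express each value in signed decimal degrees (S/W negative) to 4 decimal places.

Field C=2, Q=16: +2·20° lon, +16·10° lat → SW at lon -140°, lat 70°.
Square 1, 0: +1·2° lon, +0·1° lat → SW at lon -138°, lat 70°.
Subsquare i=8, r=17: +8·0.0833333° lon, +17·0.0416667° lat → SW at lon -137.333°, lat 70.7083°.
Cell spans 0.0833333° lon × 0.0416667° lat. Centre is SW corner plus half of each.
latitude 70.7292, longitude -137.2917.

70.7292, -137.2917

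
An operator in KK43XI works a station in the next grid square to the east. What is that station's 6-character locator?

Longitude subsquare x = 23; +1 → 24, wraps to 0 = a, carry into square.
Longitude square 4; +1 → 5.
The latitude characters are unchanged.

KK53ai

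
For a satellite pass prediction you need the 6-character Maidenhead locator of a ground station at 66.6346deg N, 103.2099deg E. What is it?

OP16op

Offset from 180°W / 90°S: lon 283.2099°, lat 156.6346°.
Field: lon ⌊283.2099/20⌋ = 14 → O; lat ⌊156.6346/10⌋ = 15 → P.
Square: lon ⌊3.2099/2⌋ = 1; lat ⌊6.6346/1⌋ = 6.
Subsquare: lon ⌊1.2099/0.0833333⌋ = 14 → o; lat ⌊0.6346/0.0416667⌋ = 15 → p.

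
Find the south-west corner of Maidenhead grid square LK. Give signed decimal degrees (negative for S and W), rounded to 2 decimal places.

Field L=11, K=10: +11·20° lon, +10·10° lat → SW at lon 40°, lat 10°.
latitude 10.00, longitude 40.00.

10.00, 40.00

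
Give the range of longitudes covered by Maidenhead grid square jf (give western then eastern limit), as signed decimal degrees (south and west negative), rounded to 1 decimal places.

0.0, 20.0

Field J=9, F=5: +9·20° lon, +5·10° lat → SW at lon 0°, lat -40°.
Cell spans 20° lon × 10° lat.
west 0.0, east 20.0.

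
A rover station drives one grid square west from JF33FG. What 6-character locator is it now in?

JF33eg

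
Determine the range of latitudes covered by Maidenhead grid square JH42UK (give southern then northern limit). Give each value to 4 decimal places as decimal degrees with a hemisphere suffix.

Field J=9, H=7: +9·20° lon, +7·10° lat → SW at lon 0°, lat -20°.
Square 4, 2: +4·2° lon, +2·1° lat → SW at lon 8°, lat -18°.
Subsquare u=20, k=10: +20·0.0833333° lon, +10·0.0416667° lat → SW at lon 9.66667°, lat -17.5833°.
Cell spans 0.0833333° lon × 0.0416667° lat.
south 17.5833° S, north 17.5417° S.

17.5833° S, 17.5417° S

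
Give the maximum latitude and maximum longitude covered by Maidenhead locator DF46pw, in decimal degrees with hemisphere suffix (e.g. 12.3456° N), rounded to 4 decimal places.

33.0417° S, 110.6667° W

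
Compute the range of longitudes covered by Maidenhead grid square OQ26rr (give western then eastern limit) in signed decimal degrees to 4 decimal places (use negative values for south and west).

105.4167, 105.5000

Field O=14, Q=16: +14·20° lon, +16·10° lat → SW at lon 100°, lat 70°.
Square 2, 6: +2·2° lon, +6·1° lat → SW at lon 104°, lat 76°.
Subsquare r=17, r=17: +17·0.0833333° lon, +17·0.0416667° lat → SW at lon 105.417°, lat 76.7083°.
Cell spans 0.0833333° lon × 0.0416667° lat.
west 105.4167, east 105.5000.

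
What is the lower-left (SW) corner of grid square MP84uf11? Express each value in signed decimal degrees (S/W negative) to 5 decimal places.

64.21250, 77.67500

Field M=12, P=15: +12·20° lon, +15·10° lat → SW at lon 60°, lat 60°.
Square 8, 4: +8·2° lon, +4·1° lat → SW at lon 76°, lat 64°.
Subsquare u=20, f=5: +20·0.0833333° lon, +5·0.0416667° lat → SW at lon 77.6667°, lat 64.2083°.
Extended square 1, 1: +1·0.00833333° lon, +1·0.00416667° lat → SW at lon 77.675°, lat 64.2125°.
latitude 64.21250, longitude 77.67500.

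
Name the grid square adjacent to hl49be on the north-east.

Longitude subsquare b = 1; +1 → 2 = c.
Latitude subsquare e = 4; +1 → 5 = f.

HL49cf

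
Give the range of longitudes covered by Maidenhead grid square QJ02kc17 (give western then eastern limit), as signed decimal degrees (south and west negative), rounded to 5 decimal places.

140.84167, 140.85000

Field Q=16, J=9: +16·20° lon, +9·10° lat → SW at lon 140°, lat 0°.
Square 0, 2: +0·2° lon, +2·1° lat → SW at lon 140°, lat 2°.
Subsquare k=10, c=2: +10·0.0833333° lon, +2·0.0416667° lat → SW at lon 140.833°, lat 2.08333°.
Extended square 1, 7: +1·0.00833333° lon, +7·0.00416667° lat → SW at lon 140.842°, lat 2.1125°.
Cell spans 0.00833333° lon × 0.00416667° lat.
west 140.84167, east 140.85000.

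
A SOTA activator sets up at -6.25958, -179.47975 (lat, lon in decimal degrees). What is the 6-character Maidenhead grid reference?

Shift to the Maidenhead origin (180°W, 90°S): lon 0.5203, lat 83.7404.
Field: lon ⌊0.5203/20⌋ = 0 → A; lat ⌊83.7404/10⌋ = 8 → I.
Square: lon ⌊0.5203/2⌋ = 0; lat ⌊3.7404/1⌋ = 3.
Subsquare: lon ⌊0.5203/0.0833333⌋ = 6 → g; lat ⌊0.7404/0.0416667⌋ = 17 → r.

AI03gr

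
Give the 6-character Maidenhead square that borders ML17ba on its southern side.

ML16bx

Latitude subsquare a = 0; −1 → -1, wraps to 23 = x, carry into square.
Latitude square 7; −1 → 6.
The longitude characters are unchanged.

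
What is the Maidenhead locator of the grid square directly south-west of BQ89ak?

BQ79xj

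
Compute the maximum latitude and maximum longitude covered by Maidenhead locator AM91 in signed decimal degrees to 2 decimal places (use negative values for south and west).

32.00, -160.00

Field A=0, M=12: +0·20° lon, +12·10° lat → SW at lon -180°, lat 30°.
Square 9, 1: +9·2° lon, +1·1° lat → SW at lon -162°, lat 31°.
Cell spans 2° lon × 1° lat. NE corner is SW corner plus one full cell.
latitude 32.00, longitude -160.00.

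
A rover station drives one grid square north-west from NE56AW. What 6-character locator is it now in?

NE46xx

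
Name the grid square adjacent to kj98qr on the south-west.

KJ98pq

Longitude subsquare q = 16; −1 → 15 = p.
Latitude subsquare r = 17; −1 → 16 = q.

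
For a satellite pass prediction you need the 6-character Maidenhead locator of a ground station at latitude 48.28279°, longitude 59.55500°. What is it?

Add 180° to longitude and 90° to latitude: 239.5550, 138.2828.
Field (20°×10°, letters A–R): 239.5550/20 → 11 → L, 138.2828/10 → 13 → N; chars LN.
Square (2°×1°, digits 0–9): 19.5550/2 → 9, 8.2828/1 → 8; chars 98.
Subsquare (5′×2.5′, letters a–x): 1.5550/0.0833333 → 18 → s, 0.2828/0.0416667 → 6 → g; chars sg.

LN98sg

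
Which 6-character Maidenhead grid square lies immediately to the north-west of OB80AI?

Longitude subsquare a = 0; −1 → -1, wraps to 23 = x, carry into square.
Longitude square 8; −1 → 7.
Latitude subsquare i = 8; +1 → 9 = j.

OB70xj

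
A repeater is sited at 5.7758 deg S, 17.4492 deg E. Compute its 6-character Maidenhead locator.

JI84rf

Add 180° to longitude and 90° to latitude: 197.4492, 84.2242.
Field: lon ⌊197.4492/20⌋ = 9 → J; lat ⌊84.2242/10⌋ = 8 → I.
Square: lon ⌊17.4492/2⌋ = 8; lat ⌊4.2242/1⌋ = 4.
Subsquare: lon ⌊1.4492/0.0833333⌋ = 17 → r; lat ⌊0.2242/0.0416667⌋ = 5 → f.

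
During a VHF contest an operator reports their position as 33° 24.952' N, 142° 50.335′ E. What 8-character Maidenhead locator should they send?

Offset from 180°W / 90°S: lon 322.83892°, lat 123.41587°.
Field: 322.83892/20 → 16 → Q, 123.41587/10 → 12 → M; chars QM.
Square: 2.83892/2 → 1, 3.41587/1 → 3; chars 13.
Subsquare: 0.83892/0.0833333 → 10 → k, 0.41587/0.0416667 → 9 → j; chars kj.
Extended square: 0.00558/0.00833333 → 0, 0.04087/0.00416667 → 9; chars 09.

QM13kj09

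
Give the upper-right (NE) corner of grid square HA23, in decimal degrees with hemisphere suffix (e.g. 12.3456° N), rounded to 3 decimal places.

86.000° S, 34.000° W

Field H=7, A=0: +7·20° lon, +0·10° lat → SW at lon -40°, lat -90°.
Square 2, 3: +2·2° lon, +3·1° lat → SW at lon -36°, lat -87°.
Cell spans 2° lon × 1° lat. NE corner is SW corner plus one full cell.
latitude 86.000° S, longitude 34.000° W.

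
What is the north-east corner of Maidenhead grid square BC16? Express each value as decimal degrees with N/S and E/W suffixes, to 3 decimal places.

63.000° S, 156.000° W

Field B=1, C=2: +1·20° lon, +2·10° lat → SW at lon -160°, lat -70°.
Square 1, 6: +1·2° lon, +6·1° lat → SW at lon -158°, lat -64°.
Cell spans 2° lon × 1° lat. NE corner is SW corner plus one full cell.
latitude 63.000° S, longitude 156.000° W.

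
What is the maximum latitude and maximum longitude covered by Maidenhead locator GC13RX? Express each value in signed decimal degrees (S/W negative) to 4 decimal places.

-66.0000, -56.5000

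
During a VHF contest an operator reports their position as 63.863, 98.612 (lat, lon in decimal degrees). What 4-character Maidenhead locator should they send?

NP93

Offset from 180°W / 90°S: lon 278.61°, lat 153.86°.
Field (20°×10°, letters A–R): 278.61/20 → 13 → N, 153.86/10 → 15 → P; chars NP.
Square (2°×1°, digits 0–9): 18.61/2 → 9, 3.86/1 → 3; chars 93.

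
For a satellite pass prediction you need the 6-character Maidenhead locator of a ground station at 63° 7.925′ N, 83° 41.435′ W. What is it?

EP83dd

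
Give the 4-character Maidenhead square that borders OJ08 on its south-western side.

NJ97

Longitude square 0; −1 → -1, wraps to 9, carry into field.
Longitude field O = 14; −1 → 13 = N.
Latitude square 8; −1 → 7.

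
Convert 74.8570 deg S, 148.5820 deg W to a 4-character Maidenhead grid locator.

Shift to the Maidenhead origin (180°W, 90°S): lon 31.42, lat 15.14.
Field: lon ⌊31.42/20⌋ = 1 → B; lat ⌊15.14/10⌋ = 1 → B.
Square: lon ⌊11.42/2⌋ = 5; lat ⌊5.14/1⌋ = 5.

BB55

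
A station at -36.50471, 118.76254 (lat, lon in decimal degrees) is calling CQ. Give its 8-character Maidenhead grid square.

OF93jl18

Offset from 180°W / 90°S: lon 298.76254°, lat 53.49529°.
Field: lon ⌊298.76254/20⌋ = 14 → O; lat ⌊53.49529/10⌋ = 5 → F.
Square: lon ⌊18.76254/2⌋ = 9; lat ⌊3.49529/1⌋ = 3.
Subsquare: lon ⌊0.76254/0.0833333⌋ = 9 → j; lat ⌊0.49529/0.0416667⌋ = 11 → l.
Extended square: lon ⌊0.01254/0.00833333⌋ = 1; lat ⌊0.03696/0.00416667⌋ = 8.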